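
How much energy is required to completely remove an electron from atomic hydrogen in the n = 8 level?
0.2126 eV

The ionization energy is the energy needed to remove the electron completely (n → ∞).

For hydrogen, E_n = -13.6057 eV / n².

At n = 8: E_8 = -13.6057 / 8² = -0.2125891 eV
At n = ∞: E_∞ = 0 eV

Ionization energy = E_∞ - E_8 = 0 - (-0.2125891) = 0.2125891 eV
Ionization energy ≈ 0.2126 eV

This is also called the binding energy of the electron in state n = 8.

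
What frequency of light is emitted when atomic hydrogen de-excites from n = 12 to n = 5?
1.08748e+14 Hz

First, find the transition energy:
E_12 = -13.6057 / 12² = -0.094484028 eV
E_5 = -13.6057 / 5² = -0.544228000 eV
|ΔE| = |E_5 - E_12| = 0.449743972 eV

Convert to Joules: E = 0.449743972 eV × (1.602177 × 10⁻¹⁹ J/eV) = 7.2056945e-20 J

Using E = hf:
f = E/h = 7.2056945e-20 J / (6.62607 × 10⁻³⁴ J·s)
f = 1.08748e+14 Hz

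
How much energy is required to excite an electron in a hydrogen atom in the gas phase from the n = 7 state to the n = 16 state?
0.2245 eV

The energy levels of a hydrogen-like atom are E_n = -13.6057 eV / n².

Energy at n = 7: E_7 = -13.6057 / 7² = -0.2776673 eV
Energy at n = 16: E_16 = -13.6057 / 16² = -0.0531473 eV

The excitation energy is the difference:
ΔE = E_16 - E_7
ΔE = -0.0531473 - (-0.2776673)
ΔE = 0.2245 eV

Since this is positive, energy must be absorbed (photon absorption).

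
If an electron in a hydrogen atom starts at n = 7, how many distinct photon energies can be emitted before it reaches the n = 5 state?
3

The electron can occupy levels n = 5, 6, ..., 7 during de-excitation — that is m = 7 - 5 + 1 = 3 distinct levels.

The number of distinct spectral lines equals the number of ways to choose 2 of these m levels (each pair gives one possible emission transition):

Number of lines = m(m-1)/2 = 3×2/2 = 3

These correspond to all possible transitions between the 3 levels:
7 → 6, 7 → 5, 6 → 5

Each transition produces a photon with a unique energy (and thus wavelength). This count does not depend on Z.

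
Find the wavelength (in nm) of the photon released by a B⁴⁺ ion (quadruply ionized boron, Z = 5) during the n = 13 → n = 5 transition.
106.9471 nm

First, find the transition energy using E_n = -13.6057 Z² / n² eV:
E_13 = -13.6057 × 5² / 13² = -2.0126775 eV
E_5 = -13.6057 × 5² / 5² = -13.6057000 eV

Photon energy: |ΔE| = |E_5 - E_13| = 11.5930225 eV

Convert to wavelength using E = hc/λ with hc = 1239.84 eV·nm:
λ = hc/E = 1239.84 eV·nm / 11.5930225 eV
λ = 106.9471 nm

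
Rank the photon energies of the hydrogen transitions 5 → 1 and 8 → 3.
5 → 1

Calculate the energy for each transition:

Transition 5 → 1:
ΔE₁ = |E_1 - E_5| = |-13.6057/1² - (-13.6057/5²)|
ΔE₁ = |-13.60570000 - (-0.54422800)| = 13.06147 eV

Transition 8 → 3:
ΔE₂ = |E_3 - E_8| = |-13.6057/3² - (-13.6057/8²)|
ΔE₂ = |-1.51174444 - (-0.21258906)| = 1.29916 eV

Since 13.06147 eV > 1.29916 eV, the transition 5 → 1 emits the more energetic photon.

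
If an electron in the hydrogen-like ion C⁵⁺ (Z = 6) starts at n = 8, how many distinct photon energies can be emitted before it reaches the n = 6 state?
3

The electron can occupy levels n = 6, 7, ..., 8 during de-excitation — that is m = 8 - 6 + 1 = 3 distinct levels.

The number of distinct spectral lines equals the number of ways to choose 2 of these m levels (each pair gives one possible emission transition):

Number of lines = m(m-1)/2 = 3×2/2 = 3

These correspond to all possible transitions between the 3 levels:
8 → 7, 8 → 6, 7 → 6

Each transition produces a photon with a unique energy (and thus wavelength). This count does not depend on Z.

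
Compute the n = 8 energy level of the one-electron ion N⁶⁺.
-10.416864 eV

For hydrogen-like ions, the energy levels scale with Z²:
E_n = -13.6057 Z² / n² eV

For N⁶⁺ (Z = 7) at n = 8:
E_8 = -13.6057 × 7² / 8²
E_8 = -13.6057 × 49 / 64
E_8 = -666.6793 / 64
E_8 = -10.416864 eV

The energy is 49 times more negative than hydrogen at the same n due to the stronger nuclear charge.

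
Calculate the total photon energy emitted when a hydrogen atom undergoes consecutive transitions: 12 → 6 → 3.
1.4173 eV

The energy levels of hydrogen are E_n = -13.6057 / n² eV.

First transition (12 → 6):
ΔE₁ = |E_6 - E_12|
ΔE₁ = |-0.3779361111 - (-0.0944840278)| = 0.2834521 eV

Second transition (6 → 3):
ΔE₂ = |E_3 - E_6|
ΔE₂ = |-1.5117444444 - (-0.3779361111)| = 1.1338083 eV

Total energy released:
E_total = ΔE₁ + ΔE₂ = 0.2834521 + 1.1338083 = 1.4173 eV

Note: This equals the direct transition 12 → 3: 1.4173 eV ✓
Energy is conserved regardless of the path taken.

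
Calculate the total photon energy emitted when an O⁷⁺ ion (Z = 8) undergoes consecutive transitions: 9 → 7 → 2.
206.941 eV

The energy levels of O⁷⁺ are E_n = -13.6057 × 8² / n² eV.

First transition (9 → 7):
ΔE₁ = |E_7 - E_9|
ΔE₁ = |-17.770710204 - (-10.750182716)| = 7.020527 eV

Second transition (7 → 2):
ΔE₂ = |E_2 - E_7|
ΔE₂ = |-217.691200000 - (-17.770710204)| = 199.920490 eV

Total energy released:
E_total = ΔE₁ + ΔE₂ = 7.020527 + 199.920490 = 206.941 eV

Note: This equals the direct transition 9 → 2: 206.941 eV ✓
Energy is conserved regardless of the path taken.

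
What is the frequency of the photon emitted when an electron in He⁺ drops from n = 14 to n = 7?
2.014e+14 Hz

First, find the transition energy:
E_14 = -13.6057 × 2² / 14² = -0.2776673 eV
E_7 = -13.6057 × 2² / 7² = -1.1106694 eV
|ΔE| = |E_7 - E_14| = 0.8330021 eV

Convert to Joules: E = 0.8330021 eV × (1.602177 × 10⁻¹⁹ J/eV) = 1.33462e-19 J

Using E = hf:
f = E/h = 1.33462e-19 J / (6.62607 × 10⁻³⁴ J·s)
f = 2.014e+14 Hz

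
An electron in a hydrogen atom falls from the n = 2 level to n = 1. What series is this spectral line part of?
Lyman series

The spectral series in hydrogen are named based on the final (lower) energy level:
- Lyman series: n_final = 1 (ultraviolet)
- Balmer series: n_final = 2 (visible/near-UV)
- Paschen series: n_final = 3 (infrared)
- Brackett series: n_final = 4 (infrared)
- Pfund series: n_final = 5 (far infrared)

Since this transition ends at n = 1, it belongs to the Lyman series.

For reference, this 2 → 1 line has photon energy
ΔE = 13.6057 eV × (1/1² - 1/2²) = 10.20428 eV,
corresponding to wavelength λ = hc/ΔE = 1239.84 eV·nm / 10.20428 eV = 121.50 nm in the ultraviolet region.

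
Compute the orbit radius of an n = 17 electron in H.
15.2932 nm (or 152.9322 Å)

The Bohr radius formula is:
r_n = n² a₀ / Z

where a₀ = 0.0529177 nm is the Bohr radius.

For H (Z = 1) at n = 17:
r_17 = 17² × 0.0529177 nm / 1
r_17 = 289 × 0.0529177 nm / 1
r_17 = 15.29322 nm / 1
r_17 = 15.2932 nm

The electron orbits at approximately 15.2932 nm from the nucleus.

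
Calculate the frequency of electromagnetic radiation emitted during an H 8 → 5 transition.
8.01900e+13 Hz

First, find the transition energy:
E_8 = -13.6057 / 8² = -0.212589063 eV
E_5 = -13.6057 / 5² = -0.544228000 eV
|ΔE| = |E_5 - E_8| = 0.331638937 eV

Convert to Joules: E = 0.331638937 eV × (1.602177 × 10⁻¹⁹ J/eV) = 5.3134428e-20 J

Using E = hf:
f = E/h = 5.3134428e-20 J / (6.62607 × 10⁻³⁴ J·s)
f = 8.01900e+13 Hz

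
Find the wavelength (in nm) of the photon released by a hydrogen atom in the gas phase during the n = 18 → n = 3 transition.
843.571 nm

First, find the transition energy using E_n = -13.6057 / n² eV:
E_18 = -13.6057 / 18² = -0.0419929 eV
E_3 = -13.6057 / 3² = -1.5117444 eV

Photon energy: |ΔE| = |E_3 - E_18| = 1.4697515 eV

Convert to wavelength using E = hc/λ with hc = 1239.84 eV·nm:
λ = hc/E = 1239.84 eV·nm / 1.4697515 eV
λ = 843.571 nm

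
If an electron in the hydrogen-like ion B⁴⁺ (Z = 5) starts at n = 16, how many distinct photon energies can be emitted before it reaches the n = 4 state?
78

The electron can occupy levels n = 4, 5, ..., 16 during de-excitation — that is m = 16 - 4 + 1 = 13 distinct levels.

The number of distinct spectral lines equals the number of ways to choose 2 of these m levels (each pair gives one possible emission transition):

Number of lines = m(m-1)/2 = 13×12/2 = 78

These correspond to all possible transitions between the 13 levels:
16 → 15, 16 → 14, 16 → 13, 16 → 12, 16 → 11, 16 → 10, 16 → 9, 16 → 8...

Each transition produces a photon with a unique energy (and thus wavelength). This count does not depend on Z.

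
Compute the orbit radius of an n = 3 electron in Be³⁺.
0.1191 nm (or 1.1907 Å)

The Bohr radius formula is:
r_n = n² a₀ / Z

where a₀ = 0.0529177 nm is the Bohr radius.

For Be³⁺ (Z = 4) at n = 3:
r_3 = 3² × 0.0529177 nm / 4
r_3 = 9 × 0.0529177 nm / 4
r_3 = 0.47626 nm / 4
r_3 = 0.1191 nm

The electron orbits at approximately 0.1191 nm from the nucleus.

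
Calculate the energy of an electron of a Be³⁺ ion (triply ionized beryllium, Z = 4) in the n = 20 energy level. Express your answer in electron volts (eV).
-0.54 eV

The energy levels of a hydrogen-like atom are given by:
E_n = -13.6057 Z² / n² eV  (with Z = 4 for Be³⁺)

For n = 20:
E_20 = -13.6057 × 4² / 20²
E_20 = -13.6057 × 16 / 400
E_20 = -0.54 eV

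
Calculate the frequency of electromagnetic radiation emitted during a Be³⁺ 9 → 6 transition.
8.12e+14 Hz

First, find the transition energy:
E_9 = -13.6057 × 4² / 9² = -2.68755 eV
E_6 = -13.6057 × 4² / 6² = -6.04698 eV
|ΔE| = |E_6 - E_9| = 3.35943 eV

Convert to Joules: E = 3.35943 eV × (1.602177 × 10⁻¹⁹ J/eV) = 5.3824e-19 J

Using E = hf:
f = E/h = 5.3824e-19 J / (6.62607 × 10⁻³⁴ J·s)
f = 8.12e+14 Hz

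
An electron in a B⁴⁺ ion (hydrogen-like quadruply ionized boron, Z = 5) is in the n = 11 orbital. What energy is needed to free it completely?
2.811 eV

The ionization energy is the energy needed to remove the electron completely (n → ∞).

For a hydrogen-like ion with Z = 5, E_n = -13.6057 Z² / n² eV.

At n = 11: E_11 = -13.6057 × 5² / 11² = -2.811095 eV
At n = ∞: E_∞ = 0 eV

Ionization energy = E_∞ - E_11 = 0 - (-2.811095) = 2.811095 eV
Ionization energy ≈ 2.811 eV

This is also called the binding energy of the electron in state n = 11.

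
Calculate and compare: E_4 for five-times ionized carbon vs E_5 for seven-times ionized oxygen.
O⁷⁺ at n = 5 (E = -34.8306 eV)

Using E_n = -13.6057 Z² / n² eV:

C⁵⁺ (Z = 6) at n = 4:
E = -13.6057 × 6² / 4² = -13.6057 × 36 / 16 = -30.6128250 eV

O⁷⁺ (Z = 8) at n = 5:
E = -13.6057 × 8² / 5² = -13.6057 × 64 / 25 = -34.8305920 eV

Since -34.8305920 eV < -30.6128250 eV,
O⁷⁺ at n = 5 is more tightly bound (requires more energy to ionize).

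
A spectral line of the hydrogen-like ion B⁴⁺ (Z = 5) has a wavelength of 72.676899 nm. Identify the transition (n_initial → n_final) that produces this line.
n = 9 → n = 4

First, find the photon energy from the wavelength (hc = 1239.84 eV·nm):
E = hc/λ = 1239.84 eV·nm / 72.676899 nm = 17.059616 eV

The energy levels of B⁴⁺ satisfy E_n = -13.6057 × 5² / n² eV, so an emission n_i → n_f releases
ΔE = 13.6057 × 5² × (1/n_f² − 1/n_i²) eV.

Setting ΔE equal to the photon energy:
1/n_f² − 1/n_i² = 17.059616 / (13.6057 × 5²) = 0.050154321

Since 1/n_i² must be positive, we need 1/n_f² > 0.050154321, i.e. n_f ≤ 4. For each allowed n_f, solve n_i = (1/n_f² − 0.050154321)^(−1/2) and check whether it is a whole number:
  n_f = 1: 1/n_i² = 1.000000000 − 0.050154321 = 0.949845679 → n_i = 1.026  (not an integer) ✗
  n_f = 2: 1/n_i² = 0.250000000 − 0.050154321 = 0.199845679 → n_i = 2.237  (not an integer) ✗
  n_f = 3: 1/n_i² = 0.111111111 − 0.050154321 = 0.060956790 → n_i = 4.050  (not an integer) ✗
  n_f = 4: 1/n_i² = 0.062500000 − 0.050154321 = 0.012345679 → n_i = 9.000  → integer, n_i = 9 ✓

Only n_f = 4 gives an integer upper level, n_i = 9.

The transition is from n = 9 to n = 4 (emission).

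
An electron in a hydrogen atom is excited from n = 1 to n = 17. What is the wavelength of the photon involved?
91.44 nm

First, find the transition energy using E_n = -13.6057 / n² eV:
E_1 = -13.6057 / 1² = -13.6057 eV
E_17 = -13.6057 / 17² = -0.0471 eV

Photon energy: |ΔE| = |E_17 - E_1| = 13.5586 eV

Convert to wavelength using E = hc/λ with hc = 1239.84 eV·nm:
λ = hc/E = 1239.84 eV·nm / 13.5586 eV
λ = 91.44 nm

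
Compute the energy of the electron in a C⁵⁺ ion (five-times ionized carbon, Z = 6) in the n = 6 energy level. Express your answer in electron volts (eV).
-13.60570 eV

The energy levels of a hydrogen-like atom are given by:
E_n = -13.6057 Z² / n² eV  (with Z = 6 for C⁵⁺)

For n = 6:
E_6 = -13.6057 × 6² / 6²
E_6 = -13.6057 × 36 / 36
E_6 = -13.60570 eV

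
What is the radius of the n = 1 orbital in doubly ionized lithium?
0.01764 nm (or 0.17639 Å)

The Bohr radius formula is:
r_n = n² a₀ / Z

where a₀ = 0.05291772 nm is the Bohr radius.

For Li²⁺ (Z = 3) at n = 1:
r_1 = 1² × 0.05291772 nm / 3
r_1 = 1 × 0.05291772 nm / 3
r_1 = 0.052918 nm / 3
r_1 = 0.01764 nm

The electron orbits at approximately 0.01764 nm from the nucleus.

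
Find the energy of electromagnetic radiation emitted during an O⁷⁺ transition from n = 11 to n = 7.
10.574307 eV

The energy levels are E_n = -13.6057 Z² eV / n².

Energy at n = 11: E_11 = -13.6057 × 8² / 11² = -7.196403306 eV
Energy at n = 7: E_7 = -13.6057 × 8² / 7² = -17.770710204 eV

For emission (electron falling to lower state), the photon energy is:
E_photon = E_11 - E_7 = |-7.196403306 - (-17.770710204)|
E_photon = 10.574307 eV

This energy is carried away by the emitted photon.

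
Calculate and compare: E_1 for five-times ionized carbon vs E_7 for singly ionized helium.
C⁵⁺ at n = 1 (E = -489.8052 eV)

Using E_n = -13.6057 Z² / n² eV:

C⁵⁺ (Z = 6) at n = 1:
E = -13.6057 × 6² / 1² = -13.6057 × 36 / 1 = -489.8052000 eV

He⁺ (Z = 2) at n = 7:
E = -13.6057 × 2² / 7² = -13.6057 × 4 / 49 = -1.1106694 eV

Since -489.8052000 eV < -1.1106694 eV,
C⁵⁺ at n = 1 is more tightly bound (requires more energy to ionize).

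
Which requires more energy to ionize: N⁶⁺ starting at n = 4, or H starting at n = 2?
N⁶⁺ at n = 4 (E = -41.66746 eV)

Using E_n = -13.6057 Z² / n² eV:

N⁶⁺ (Z = 7) at n = 4:
E = -13.6057 × 7² / 4² = -13.6057 × 49 / 16 = -41.66745625 eV

H (Z = 1) at n = 2:
E = -13.6057 × 1² / 2² = -13.6057 × 1 / 4 = -3.40142500 eV

Since -41.66745625 eV < -3.40142500 eV,
N⁶⁺ at n = 4 is more tightly bound (requires more energy to ionize).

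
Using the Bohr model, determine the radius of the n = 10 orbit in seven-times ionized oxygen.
0.6615 nm (or 6.6147 Å)

The Bohr radius formula is:
r_n = n² a₀ / Z

where a₀ = 0.0529177 nm is the Bohr radius.

For O⁷⁺ (Z = 8) at n = 10:
r_10 = 10² × 0.0529177 nm / 8
r_10 = 100 × 0.0529177 nm / 8
r_10 = 5.29177 nm / 8
r_10 = 0.6615 nm

The electron orbits at approximately 0.6615 nm from the nucleus.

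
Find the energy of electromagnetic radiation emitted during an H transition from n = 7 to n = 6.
0.1003 eV

The energy levels are E_n = -13.6057 eV / n².

Energy at n = 7: E_7 = -13.6057 / 7² = -0.2776673 eV
Energy at n = 6: E_6 = -13.6057 / 6² = -0.3779361 eV

For emission (electron falling to lower state), the photon energy is:
E_photon = E_7 - E_6 = |-0.2776673 - (-0.3779361)|
E_photon = 0.1003 eV

This energy is carried away by the emitted photon.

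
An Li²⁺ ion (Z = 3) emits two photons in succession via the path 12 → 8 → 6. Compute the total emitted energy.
2.551069 eV

The energy levels of Li²⁺ are E_n = -13.6057 × 3² / n² eV.

First transition (12 → 8):
ΔE₁ = |E_8 - E_12|
ΔE₁ = |-1.913301562500 - (-0.850356250000)| = 1.062945313 eV

Second transition (8 → 6):
ΔE₂ = |E_6 - E_8|
ΔE₂ = |-3.401425000000 - (-1.913301562500)| = 1.488123438 eV

Total energy released:
E_total = ΔE₁ + ΔE₂ = 1.062945313 + 1.488123438 = 2.551069 eV

Note: This equals the direct transition 12 → 6: 2.551069 eV ✓
Energy is conserved regardless of the path taken.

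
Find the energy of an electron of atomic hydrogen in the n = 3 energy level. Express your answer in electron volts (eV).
-1.51174 eV

The energy levels of a hydrogen-like atom are given by:
E_n = -13.6057 eV / n²

For n = 3:
E_3 = -13.6057 eV / 3²
E_3 = -13.6057 eV / 9
E_3 = -1.51174 eV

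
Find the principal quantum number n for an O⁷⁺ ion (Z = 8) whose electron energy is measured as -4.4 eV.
n = 14

The exact energy levels follow E_n = -13.6057 Z² / n² eV with Z = 8.

The measured value (-4.4 eV) is reported to only 2 significant figures, so we must test candidate n values and see which one matches to that precision.

Candidate energies:
  n = 12:  E = -13.6057 × 8² / 12² = -6.04698 eV
  n = 13:  E = -13.6057 × 8² / 13² = -5.15245 eV
  n = 14:  E = -13.6057 × 8² / 14² = -4.44268 eV  ← matches
  n = 15:  E = -13.6057 × 8² / 15² = -3.87007 eV
  n = 16:  E = -13.6057 × 8² / 16² = -3.40143 eV

Checking against the measurement of -4.4 eV (2 sig figs), only n = 14 agrees:
E_14 = -4.44268 eV, which rounds to -4.4 eV ✓

Therefore n = 14.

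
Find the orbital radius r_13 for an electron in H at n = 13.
8.94310 nm (or 89.43095 Å)

The Bohr radius formula is:
r_n = n² a₀ / Z

where a₀ = 0.05291772 nm is the Bohr radius.

For H (Z = 1) at n = 13:
r_13 = 13² × 0.05291772 nm / 1
r_13 = 169 × 0.05291772 nm / 1
r_13 = 8.943095 nm / 1
r_13 = 8.94310 nm

The electron orbits at approximately 8.94310 nm from the nucleus.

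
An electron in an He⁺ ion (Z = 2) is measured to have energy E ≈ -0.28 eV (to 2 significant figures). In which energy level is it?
n = 14

The exact energy levels follow E_n = -13.6057 Z² / n² eV with Z = 2.

The measured value (-0.28 eV) is reported to only 2 significant figures, so we must test candidate n values and see which one matches to that precision.

Candidate energies:
  n = 12:  E = -13.6057 × 2² / 12² = -0.37794 eV
  n = 13:  E = -13.6057 × 2² / 13² = -0.32203 eV
  n = 14:  E = -13.6057 × 2² / 14² = -0.27767 eV  ← matches
  n = 15:  E = -13.6057 × 2² / 15² = -0.24188 eV
  n = 16:  E = -13.6057 × 2² / 16² = -0.21259 eV

Checking against the measurement of -0.28 eV (2 sig figs), only n = 14 agrees:
E_14 = -0.27767 eV, which rounds to -0.28 eV ✓

Therefore n = 14.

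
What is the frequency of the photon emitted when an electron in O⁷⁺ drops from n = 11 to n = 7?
2.55686e+15 Hz

First, find the transition energy:
E_11 = -13.6057 × 8² / 11² = -7.1964033 eV
E_7 = -13.6057 × 8² / 7² = -17.7707102 eV
|ΔE| = |E_7 - E_11| = 10.5743069 eV

Convert to Joules: E = 10.5743069 eV × (1.602177 × 10⁻¹⁹ J/eV) = 1.6941911e-18 J

Using E = hf:
f = E/h = 1.6941911e-18 J / (6.62607 × 10⁻³⁴ J·s)
f = 2.55686e+15 Hz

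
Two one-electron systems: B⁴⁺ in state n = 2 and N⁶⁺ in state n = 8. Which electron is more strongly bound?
B⁴⁺ at n = 2 (E = -85.04 eV)

Using E_n = -13.6057 Z² / n² eV:

B⁴⁺ (Z = 5) at n = 2:
E = -13.6057 × 5² / 2² = -13.6057 × 25 / 4 = -85.03563 eV

N⁶⁺ (Z = 7) at n = 8:
E = -13.6057 × 7² / 8² = -13.6057 × 49 / 64 = -10.41686 eV

Since -85.03563 eV < -10.41686 eV,
B⁴⁺ at n = 2 is more tightly bound (requires more energy to ionize).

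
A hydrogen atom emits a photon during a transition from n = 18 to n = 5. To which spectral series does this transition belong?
Pfund series

The spectral series in hydrogen are named based on the final (lower) energy level:
- Lyman series: n_final = 1 (ultraviolet)
- Balmer series: n_final = 2 (visible/near-UV)
- Paschen series: n_final = 3 (infrared)
- Brackett series: n_final = 4 (infrared)
- Pfund series: n_final = 5 (far infrared)

Since this transition ends at n = 5, it belongs to the Pfund series.

For reference, this 18 → 5 line has photon energy
ΔE = 13.6057 eV × (1/5² - 1/18²) = 0.50223509877 eV,
corresponding to wavelength λ = hc/ΔE = 1239.84 eV·nm / 0.50223509877 eV = 2468.64467 nm in the far infrared region.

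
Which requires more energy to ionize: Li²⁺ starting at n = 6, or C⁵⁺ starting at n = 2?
C⁵⁺ at n = 2 (E = -122.45 eV)

Using E_n = -13.6057 Z² / n² eV:

Li²⁺ (Z = 3) at n = 6:
E = -13.6057 × 3² / 6² = -13.6057 × 9 / 36 = -3.40143 eV

C⁵⁺ (Z = 6) at n = 2:
E = -13.6057 × 6² / 2² = -13.6057 × 36 / 4 = -122.45130 eV

Since -122.45130 eV < -3.40143 eV,
C⁵⁺ at n = 2 is more tightly bound (requires more energy to ionize).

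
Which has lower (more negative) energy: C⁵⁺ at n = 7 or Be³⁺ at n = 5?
C⁵⁺ at n = 7 (E = -9.996024 eV)

Using E_n = -13.6057 Z² / n² eV:

C⁵⁺ (Z = 6) at n = 7:
E = -13.6057 × 6² / 7² = -13.6057 × 36 / 49 = -9.996024490 eV

Be³⁺ (Z = 4) at n = 5:
E = -13.6057 × 4² / 5² = -13.6057 × 16 / 25 = -8.707648000 eV

Since -9.996024490 eV < -8.707648000 eV,
C⁵⁺ at n = 7 is more tightly bound (requires more energy to ionize).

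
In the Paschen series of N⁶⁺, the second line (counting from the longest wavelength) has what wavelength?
26.152 nm

The lines of a series are numbered from the longest wavelength (smallest ΔE) outward; the second line is the transition from n = n_f + 2 to n_f.
The Paschen series has all transitions ending at n_f = 3.

For N⁶⁺ (Z = 7), the second line (β-line) is the jump from n = 5 to n = 3:
E_5 = -13.6057 × 7² / 5² = -26.66717 eV
E_3 = -13.6057 × 7² / 3² = -74.07548 eV
ΔE = E_5 - E_3 = 47.40831 eV

λ = hc/E = 1239.84 eV·nm / 47.40831 eV
λ = 26.152 nm

This is the β-line of the Paschen series in N⁶⁺.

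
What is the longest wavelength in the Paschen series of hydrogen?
1874.60256 nm

The longest wavelength corresponds to the smallest energy transition in the series.
The Paschen series has all transitions ending at n_f = 3.

For H, the first line (α-line) is the jump from n = 4 to n = 3:
E_4 = -13.6057 / 4² = -0.85035625000 eV
E_3 = -13.6057 / 3² = -1.51174444444 eV
ΔE = E_4 - E_3 = 0.66138819444 eV

λ = hc/E = 1239.84 eV·nm / 0.66138819444 eV
λ = 1874.60256 nm

This is the α-line of the Paschen series in H.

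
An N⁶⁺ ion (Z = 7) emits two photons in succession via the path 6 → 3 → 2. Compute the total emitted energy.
148.151 eV

The energy levels of N⁶⁺ are E_n = -13.6057 × 7² / n² eV.

First transition (6 → 3):
ΔE₁ = |E_3 - E_6|
ΔE₁ = |-74.075477778 - (-18.518869444)| = 55.556608 eV

Second transition (3 → 2):
ΔE₂ = |E_2 - E_3|
ΔE₂ = |-166.669825000 - (-74.075477778)| = 92.594347 eV

Total energy released:
E_total = ΔE₁ + ΔE₂ = 55.556608 + 92.594347 = 148.151 eV

Note: This equals the direct transition 6 → 2: 148.151 eV ✓
Energy is conserved regardless of the path taken.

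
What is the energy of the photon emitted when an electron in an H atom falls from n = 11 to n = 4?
0.74 eV

The energy levels are E_n = -13.6057 eV / n².

Energy at n = 11: E_11 = -13.6057 / 11² = -0.11244 eV
Energy at n = 4: E_4 = -13.6057 / 4² = -0.85036 eV

For emission (electron falling to lower state), the photon energy is:
E_photon = E_11 - E_4 = |-0.11244 - (-0.85036)|
E_photon = 0.74 eV

This energy is carried away by the emitted photon.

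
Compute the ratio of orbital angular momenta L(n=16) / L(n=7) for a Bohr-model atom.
2.29

In the Bohr model, L_n = nℏ, so the ratio is purely the ratio of quantum numbers:

L_16/L_7 = 16ℏ / 7ℏ = 16/7 = 2.29

The angular momentum scales linearly with n.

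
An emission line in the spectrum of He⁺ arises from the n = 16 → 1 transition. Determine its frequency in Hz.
1.311e+16 Hz

First, find the transition energy:
E_16 = -13.6057 × 2² / 16² = -0.21259 eV
E_1 = -13.6057 × 2² / 1² = -54.42280 eV
|ΔE| = |E_1 - E_16| = 54.21021 eV

Convert to Joules: E = 54.21021 eV × (1.602177 × 10⁻¹⁹ J/eV) = 8.68544e-18 J

Using E = hf:
f = E/h = 8.68544e-18 J / (6.62607 × 10⁻³⁴ J·s)
f = 1.311e+16 Hz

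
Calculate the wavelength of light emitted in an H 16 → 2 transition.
370.29186 nm

First, find the transition energy using E_n = -13.6057 / n² eV:
E_16 = -13.6057 / 16² = -0.053147266 eV
E_2 = -13.6057 / 2² = -3.401425000 eV

Photon energy: |ΔE| = |E_2 - E_16| = 3.348277734 eV

Convert to wavelength using E = hc/λ with hc = 1239.84 eV·nm:
λ = hc/E = 1239.84 eV·nm / 3.348277734 eV
λ = 370.29186 nm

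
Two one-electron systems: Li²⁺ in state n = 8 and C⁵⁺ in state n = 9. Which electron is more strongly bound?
C⁵⁺ at n = 9 (E = -6.0470 eV)

Using E_n = -13.6057 Z² / n² eV:

Li²⁺ (Z = 3) at n = 8:
E = -13.6057 × 3² / 8² = -13.6057 × 9 / 64 = -1.9133016 eV

C⁵⁺ (Z = 6) at n = 9:
E = -13.6057 × 6² / 9² = -13.6057 × 36 / 81 = -6.0469778 eV

Since -6.0469778 eV < -1.9133016 eV,
C⁵⁺ at n = 9 is more tightly bound (requires more energy to ionize).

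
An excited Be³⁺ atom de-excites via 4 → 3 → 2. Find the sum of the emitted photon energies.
40.82 eV

The energy levels of Be³⁺ are E_n = -13.6057 × 4² / n² eV.

First transition (4 → 3):
ΔE₁ = |E_3 - E_4|
ΔE₁ = |-24.18791111 - (-13.60570000)| = 10.58221 eV

Second transition (3 → 2):
ΔE₂ = |E_2 - E_3|
ΔE₂ = |-54.42280000 - (-24.18791111)| = 30.23489 eV

Total energy released:
E_total = ΔE₁ + ΔE₂ = 10.58221 + 30.23489 = 40.82 eV

Note: This equals the direct transition 4 → 2: 40.82 eV ✓
Energy is conserved regardless of the path taken.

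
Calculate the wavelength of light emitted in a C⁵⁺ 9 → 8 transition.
771.89517 nm

First, find the transition energy using E_n = -13.6057 Z² / n² eV:
E_9 = -13.6057 × 6² / 9² = -6.046977778 eV
E_8 = -13.6057 × 6² / 8² = -7.653206250 eV

Photon energy: |ΔE| = |E_8 - E_9| = 1.606228472 eV

Convert to wavelength using E = hc/λ with hc = 1239.84 eV·nm:
λ = hc/E = 1239.84 eV·nm / 1.606228472 eV
λ = 771.89517 nm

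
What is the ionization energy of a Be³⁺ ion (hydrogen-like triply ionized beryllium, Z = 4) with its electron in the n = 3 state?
24.19 eV

The ionization energy is the energy needed to remove the electron completely (n → ∞).

For a hydrogen-like ion with Z = 4, E_n = -13.6057 Z² / n² eV.

At n = 3: E_3 = -13.6057 × 4² / 3² = -24.18791 eV
At n = ∞: E_∞ = 0 eV

Ionization energy = E_∞ - E_3 = 0 - (-24.18791) = 24.18791 eV
Ionization energy ≈ 24.19 eV

This is also called the binding energy of the electron in state n = 3.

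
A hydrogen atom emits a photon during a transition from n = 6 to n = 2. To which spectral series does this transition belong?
Balmer series

The spectral series in hydrogen are named based on the final (lower) energy level:
- Lyman series: n_final = 1 (ultraviolet)
- Balmer series: n_final = 2 (visible/near-UV)
- Paschen series: n_final = 3 (infrared)
- Brackett series: n_final = 4 (infrared)
- Pfund series: n_final = 5 (far infrared)

Since this transition ends at n = 2, it belongs to the Balmer series.

For reference, this 6 → 2 line has photon energy
ΔE = 13.6057 eV × (1/2² - 1/6²) = 3.0234889 eV,
corresponding to wavelength λ = hc/ΔE = 1239.84 eV·nm / 3.0234889 eV = 410.069 nm in the visible/near-UV region.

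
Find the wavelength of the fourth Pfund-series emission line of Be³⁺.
205.95 nm

The lines of a series are numbered from the longest wavelength (smallest ΔE) outward; the fourth line is the transition from n = n_f + 4 to n_f.
The Pfund series has all transitions ending at n_f = 5.

For Be³⁺ (Z = 4), the fourth line (δ-line) is the jump from n = 9 to n = 5:
E_9 = -13.6057 × 4² / 9² = -2.687546 eV
E_5 = -13.6057 × 4² / 5² = -8.707648 eV
ΔE = E_9 - E_5 = 6.020102 eV

λ = hc/E = 1239.84 eV·nm / 6.020102 eV
λ = 205.95 nm

This is the δ-line of the Pfund series in Be³⁺.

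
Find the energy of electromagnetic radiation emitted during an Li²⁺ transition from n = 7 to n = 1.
119.95 eV

The energy levels are E_n = -13.6057 Z² eV / n².

Energy at n = 7: E_7 = -13.6057 × 3² / 7² = -2.49901 eV
Energy at n = 1: E_1 = -13.6057 × 3² / 1² = -122.45130 eV

For emission (electron falling to lower state), the photon energy is:
E_photon = E_7 - E_1 = |-2.49901 - (-122.45130)|
E_photon = 119.95 eV

This energy is carried away by the emitted photon.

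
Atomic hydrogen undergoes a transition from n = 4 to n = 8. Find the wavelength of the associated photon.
1944.032 nm

First, find the transition energy using E_n = -13.6057 / n² eV:
E_4 = -13.6057 / 4² = -0.850356250 eV
E_8 = -13.6057 / 8² = -0.212589063 eV

Photon energy: |ΔE| = |E_8 - E_4| = 0.637767187 eV

Convert to wavelength using E = hc/λ with hc = 1239.84 eV·nm:
λ = hc/E = 1239.84 eV·nm / 0.637767187 eV
λ = 1944.032 nm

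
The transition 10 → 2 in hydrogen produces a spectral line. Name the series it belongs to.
Balmer series

The spectral series in hydrogen are named based on the final (lower) energy level:
- Lyman series: n_final = 1 (ultraviolet)
- Balmer series: n_final = 2 (visible/near-UV)
- Paschen series: n_final = 3 (infrared)
- Brackett series: n_final = 4 (infrared)
- Pfund series: n_final = 5 (far infrared)

Since this transition ends at n = 2, it belongs to the Balmer series.

For reference, this 10 → 2 line has photon energy
ΔE = 13.6057 eV × (1/2² - 1/10²) = 3.265368000 eV,
corresponding to wavelength λ = hc/ΔE = 1239.84 eV·nm / 3.265368000 eV = 379.69380 nm in the visible/near-UV region.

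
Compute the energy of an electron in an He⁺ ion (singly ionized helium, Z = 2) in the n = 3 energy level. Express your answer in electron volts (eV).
-6.0470 eV

The energy levels of a hydrogen-like atom are given by:
E_n = -13.6057 Z² / n² eV  (with Z = 2 for He⁺)

For n = 3:
E_3 = -13.6057 × 2² / 3²
E_3 = -13.6057 × 4 / 9
E_3 = -6.0470 eV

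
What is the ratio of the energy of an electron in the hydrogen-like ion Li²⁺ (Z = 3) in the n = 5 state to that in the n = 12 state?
5.760

Using E_n = -13.6057 Z² / n² eV with Z = 3:

E_5 = -13.6057 × 3² / 5² = -122.4513 / 25 = -4.898052000 eV
E_12 = -13.6057 × 3² / 12² = -122.4513 / 144 = -0.850356250 eV

The ratio is:
E_5/E_12 = (-4.898052000) / (-0.850356250)
E_5/E_12 = (-122.4513/25) / (-122.4513/144)
E_5/E_12 = 144/25
E_5/E_12 = 5.760
(Note: the Z² factors cancel in the ratio.)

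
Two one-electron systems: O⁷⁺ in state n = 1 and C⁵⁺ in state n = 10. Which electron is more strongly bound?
O⁷⁺ at n = 1 (E = -870.76 eV)

Using E_n = -13.6057 Z² / n² eV:

O⁷⁺ (Z = 8) at n = 1:
E = -13.6057 × 8² / 1² = -13.6057 × 64 / 1 = -870.76480 eV

C⁵⁺ (Z = 6) at n = 10:
E = -13.6057 × 6² / 10² = -13.6057 × 36 / 100 = -4.89805 eV

Since -870.76480 eV < -4.89805 eV,
O⁷⁺ at n = 1 is more tightly bound (requires more energy to ionize).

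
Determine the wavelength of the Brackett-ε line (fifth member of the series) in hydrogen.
1816.92248 nm

The lines of a series are numbered from the longest wavelength (smallest ΔE) outward; the fifth line is the transition from n = n_f + 5 to n_f.
The Brackett series has all transitions ending at n_f = 4.

For H, the fifth line (ε-line) is the jump from n = 9 to n = 4:
E_9 = -13.6057 / 9² = -0.16797160494 eV
E_4 = -13.6057 / 4² = -0.85035625000 eV
ΔE = E_9 - E_4 = 0.68238464506 eV

λ = hc/E = 1239.84 eV·nm / 0.68238464506 eV
λ = 1816.92248 nm

This is the ε-line of the Brackett series in H.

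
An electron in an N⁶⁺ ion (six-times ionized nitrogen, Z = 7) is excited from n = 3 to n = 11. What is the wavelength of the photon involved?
18.08 nm

First, find the transition energy using E_n = -13.6057 Z² / n² eV:
E_3 = -13.6057 × 7² / 3² = -74.0755 eV
E_11 = -13.6057 × 7² / 11² = -5.5097 eV

Photon energy: |ΔE| = |E_11 - E_3| = 68.5658 eV

Convert to wavelength using E = hc/λ with hc = 1239.84 eV·nm:
λ = hc/E = 1239.84 eV·nm / 68.5658 eV
λ = 18.08 nm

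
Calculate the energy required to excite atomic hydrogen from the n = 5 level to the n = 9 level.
0.3763 eV

The energy levels of a hydrogen-like atom are E_n = -13.6057 eV / n².

Energy at n = 5: E_5 = -13.6057 / 5² = -0.5442280 eV
Energy at n = 9: E_9 = -13.6057 / 9² = -0.1679716 eV

The excitation energy is the difference:
ΔE = E_9 - E_5
ΔE = -0.1679716 - (-0.5442280)
ΔE = 0.3763 eV

Since this is positive, energy must be absorbed (photon absorption).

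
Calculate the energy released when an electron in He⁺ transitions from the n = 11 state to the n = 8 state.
0.40058 eV

The energy levels are E_n = -13.6057 Z² eV / n².

Energy at n = 11: E_11 = -13.6057 × 2² / 11² = -0.44977521 eV
Energy at n = 8: E_8 = -13.6057 × 2² / 8² = -0.85035625 eV

For emission (electron falling to lower state), the photon energy is:
E_photon = E_11 - E_8 = |-0.44977521 - (-0.85035625)|
E_photon = 0.40058 eV

This energy is carried away by the emitted photon.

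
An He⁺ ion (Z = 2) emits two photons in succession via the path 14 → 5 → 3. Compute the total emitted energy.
5.76931 eV

The energy levels of He⁺ are E_n = -13.6057 × 2² / n² eV.

First transition (14 → 5):
ΔE₁ = |E_5 - E_14|
ΔE₁ = |-2.17691200000 - (-0.27766734694)| = 1.89924465 eV

Second transition (5 → 3):
ΔE₂ = |E_3 - E_5|
ΔE₂ = |-6.04697777778 - (-2.17691200000)| = 3.87006578 eV

Total energy released:
E_total = ΔE₁ + ΔE₂ = 1.89924465 + 3.87006578 = 5.76931 eV

Note: This equals the direct transition 14 → 3: 5.76931 eV ✓
Energy is conserved regardless of the path taken.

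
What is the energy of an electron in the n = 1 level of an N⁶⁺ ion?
-666.6793 eV

For hydrogen-like ions, the energy levels scale with Z²:
E_n = -13.6057 Z² / n² eV

For N⁶⁺ (Z = 7) at n = 1:
E_1 = -13.6057 × 7² / 1²
E_1 = -13.6057 × 49 / 1
E_1 = -666.6793 / 1
E_1 = -666.6793 eV

The energy is 49 times more negative than hydrogen at the same n due to the stronger nuclear charge.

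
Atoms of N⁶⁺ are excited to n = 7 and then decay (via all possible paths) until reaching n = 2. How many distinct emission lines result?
15

The electron can occupy levels n = 2, 3, ..., 7 during de-excitation — that is m = 7 - 2 + 1 = 6 distinct levels.

The number of distinct spectral lines equals the number of ways to choose 2 of these m levels (each pair gives one possible emission transition):

Number of lines = m(m-1)/2 = 6×5/2 = 15

These correspond to all possible transitions between the 6 levels:
7 → 6, 7 → 5, 7 → 4, 7 → 3, 7 → 2, 6 → 5, 6 → 4, 6 → 3...

Each transition produces a photon with a unique energy (and thus wavelength). This count does not depend on Z.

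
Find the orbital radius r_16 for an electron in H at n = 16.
13.5469 nm (or 135.4693 Å)

The Bohr radius formula is:
r_n = n² a₀ / Z

where a₀ = 0.0529177 nm is the Bohr radius.

For H (Z = 1) at n = 16:
r_16 = 16² × 0.0529177 nm / 1
r_16 = 256 × 0.0529177 nm / 1
r_16 = 13.54693 nm / 1
r_16 = 13.5469 nm

The electron orbits at approximately 13.5469 nm from the nucleus.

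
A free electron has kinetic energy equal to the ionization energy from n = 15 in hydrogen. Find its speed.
1.458e+05 m/s (or 0.049% of c)

The binding energy at n = 15 for hydrogen is:
E_15 = -13.6057/15² = -0.06046978 eV
|E_15| = 0.06046978 eV

Convert to Joules:
KE = 0.06046978 eV × (1.602177 × 10⁻¹⁹ J/eV) = 9.68833e-21 J

Using KE = ½mv²:
v = √(2·KE/m_e)
v = √(2 × 9.68833e-21 J / 9.10938 × 10⁻³¹ kg)
v = 1.458e+05 m/s

This is approximately 0.049% the speed of light.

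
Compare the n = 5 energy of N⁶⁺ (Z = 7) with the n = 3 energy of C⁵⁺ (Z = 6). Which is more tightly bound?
C⁵⁺ at n = 3 (E = -54.42 eV)

Using E_n = -13.6057 Z² / n² eV:

N⁶⁺ (Z = 7) at n = 5:
E = -13.6057 × 7² / 5² = -13.6057 × 49 / 25 = -26.66717 eV

C⁵⁺ (Z = 6) at n = 3:
E = -13.6057 × 6² / 3² = -13.6057 × 36 / 9 = -54.42280 eV

Since -54.42280 eV < -26.66717 eV,
C⁵⁺ at n = 3 is more tightly bound (requires more energy to ionize).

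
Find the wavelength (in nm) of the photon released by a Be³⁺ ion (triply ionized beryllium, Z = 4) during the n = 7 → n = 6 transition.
772.823 nm

First, find the transition energy using E_n = -13.6057 Z² / n² eV:
E_7 = -13.6057 × 4² / 7² = -4.4426776 eV
E_6 = -13.6057 × 4² / 6² = -6.0469778 eV

Photon energy: |ΔE| = |E_6 - E_7| = 1.6043002 eV

Convert to wavelength using E = hc/λ with hc = 1239.84 eV·nm:
λ = hc/E = 1239.84 eV·nm / 1.6043002 eV
λ = 772.823 nm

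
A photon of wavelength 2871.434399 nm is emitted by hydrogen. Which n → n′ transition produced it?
n = 11 → n = 5

First, find the photon energy from the wavelength (hc = 1239.84 eV·nm):
E = hc/λ = 1239.84 eV·nm / 2871.434399 nm = 0.43178420 eV

The energy levels of hydrogen satisfy E_n = -13.6057 / n² eV, so an emission n_i → n_f releases
ΔE = 13.6057 × (1/n_f² − 1/n_i²) eV.

Setting ΔE equal to the photon energy:
1/n_f² − 1/n_i² = 0.43178420 / 13.6057 = 0.031735537

Since 1/n_i² must be positive, we need 1/n_f² > 0.031735537, i.e. n_f ≤ 5. For each allowed n_f, solve n_i = (1/n_f² − 0.031735537)^(−1/2) and check whether it is a whole number:
  n_f = 1: 1/n_i² = 1.000000000 − 0.031735537 = 0.968264463 → n_i = 1.016  (not an integer) ✗
  n_f = 2: 1/n_i² = 0.250000000 − 0.031735537 = 0.218264463 → n_i = 2.140  (not an integer) ✗
  n_f = 3: 1/n_i² = 0.111111111 − 0.031735537 = 0.079375574 → n_i = 3.549  (not an integer) ✗
  n_f = 4: 1/n_i² = 0.062500000 − 0.031735537 = 0.030764463 → n_i = 5.701  (not an integer) ✗
  n_f = 5: 1/n_i² = 0.040000000 − 0.031735537 = 0.008264463 → n_i = 11.000  → integer, n_i = 11 ✓

Only n_f = 5 gives an integer upper level, n_i = 11.

The transition is from n = 11 to n = 5 (emission).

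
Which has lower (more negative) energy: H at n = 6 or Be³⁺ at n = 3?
Be³⁺ at n = 3 (E = -24.188 eV)

Using E_n = -13.6057 Z² / n² eV:

H (Z = 1) at n = 6:
E = -13.6057 × 1² / 6² = -13.6057 × 1 / 36 = -0.377936 eV

Be³⁺ (Z = 4) at n = 3:
E = -13.6057 × 4² / 3² = -13.6057 × 16 / 9 = -24.187911 eV

Since -24.187911 eV < -0.377936 eV,
Be³⁺ at n = 3 is more tightly bound (requires more energy to ionize).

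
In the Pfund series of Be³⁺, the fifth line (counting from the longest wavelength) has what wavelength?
189.847 nm

The lines of a series are numbered from the longest wavelength (smallest ΔE) outward; the fifth line is the transition from n = n_f + 5 to n_f.
The Pfund series has all transitions ending at n_f = 5.

For Be³⁺ (Z = 4), the fifth line (ε-line) is the jump from n = 10 to n = 5:
E_10 = -13.6057 × 4² / 10² = -2.1769120 eV
E_5 = -13.6057 × 4² / 5² = -8.7076480 eV
ΔE = E_10 - E_5 = 6.5307360 eV

λ = hc/E = 1239.84 eV·nm / 6.5307360 eV
λ = 189.847 nm

This is the ε-line of the Pfund series in Be³⁺.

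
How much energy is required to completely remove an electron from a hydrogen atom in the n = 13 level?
0.08 eV

The ionization energy is the energy needed to remove the electron completely (n → ∞).

For hydrogen, E_n = -13.6057 eV / n².

At n = 13: E_13 = -13.6057 / 13² = -0.08051 eV
At n = ∞: E_∞ = 0 eV

Ionization energy = E_∞ - E_13 = 0 - (-0.08051) = 0.08051 eV
Ionization energy ≈ 0.08 eV

This is also called the binding energy of the electron in state n = 13.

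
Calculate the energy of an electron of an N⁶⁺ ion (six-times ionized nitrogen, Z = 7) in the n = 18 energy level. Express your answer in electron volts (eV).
-2.058 eV

The energy levels of a hydrogen-like atom are given by:
E_n = -13.6057 Z² / n² eV  (with Z = 7 for N⁶⁺)

For n = 18:
E_18 = -13.6057 × 7² / 18²
E_18 = -13.6057 × 49 / 324
E_18 = -2.058 eV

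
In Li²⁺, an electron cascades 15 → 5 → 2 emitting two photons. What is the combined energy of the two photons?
30.069 eV

The energy levels of Li²⁺ are E_n = -13.6057 × 3² / n² eV.

First transition (15 → 5):
ΔE₁ = |E_5 - E_15|
ΔE₁ = |-4.898052000 - (-0.544228000)| = 4.353824 eV

Second transition (5 → 2):
ΔE₂ = |E_2 - E_5|
ΔE₂ = |-30.612825000 - (-4.898052000)| = 25.714773 eV

Total energy released:
E_total = ΔE₁ + ΔE₂ = 4.353824 + 25.714773 = 30.069 eV

Note: This equals the direct transition 15 → 2: 30.069 eV ✓
Energy is conserved regardless of the path taken.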